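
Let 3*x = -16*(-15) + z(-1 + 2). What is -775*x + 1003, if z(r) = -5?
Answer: -179116/3 ≈ -59705.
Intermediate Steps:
x = 235/3 (x = (-16*(-15) - 5)/3 = (240 - 5)/3 = (1/3)*235 = 235/3 ≈ 78.333)
-775*x + 1003 = -775*235/3 + 1003 = -182125/3 + 1003 = -179116/3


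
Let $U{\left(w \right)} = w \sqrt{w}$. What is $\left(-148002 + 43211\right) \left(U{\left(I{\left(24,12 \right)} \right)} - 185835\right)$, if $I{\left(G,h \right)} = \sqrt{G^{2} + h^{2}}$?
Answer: $19473835485 - 2514984 \sqrt{3} \cdot 5^{\frac{3}{4}} \approx 1.9459 \cdot 10^{10}$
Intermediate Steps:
$U{\left(w \right)} = w^{\frac{3}{2}}$
$\left(-148002 + 43211\right) \left(U{\left(I{\left(24,12 \right)} \right)} - 185835\right) = \left(-148002 + 43211\right) \left(\left(\sqrt{24^{2} + 12^{2}}\right)^{\frac{3}{2}} - 185835\right) = - 104791 \left(\left(\sqrt{576 + 144}\right)^{\frac{3}{2}} - 185835\right) = - 104791 \left(\left(\sqrt{720}\right)^{\frac{3}{2}} - 185835\right) = - 104791 \left(\left(12 \sqrt{5}\right)^{\frac{3}{2}} - 185835\right) = - 104791 \left(24 \sqrt{3} \cdot 5^{\frac{3}{4}} - 185835\right) = - 104791 \left(-185835 + 24 \sqrt{3} \cdot 5^{\frac{3}{4}}\right) = 19473835485 - 2514984 \sqrt{3} \cdot 5^{\frac{3}{4}}$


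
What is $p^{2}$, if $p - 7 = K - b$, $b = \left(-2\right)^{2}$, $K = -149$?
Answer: $21316$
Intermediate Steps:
$b = 4$
$p = -146$ ($p = 7 - 153 = -146$)
$p^{2} = \left(-146\right)^{2} = 21316$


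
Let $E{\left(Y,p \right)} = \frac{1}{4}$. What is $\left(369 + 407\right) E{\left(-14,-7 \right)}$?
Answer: $194$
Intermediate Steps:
$E{\left(Y,p \right)} = \frac{1}{4}$
$\left(369 + 407\right) E{\left(-14,-7 \right)} = \left(369 + 407\right) \frac{1}{4} = 776 \cdot \frac{1}{4} = 194$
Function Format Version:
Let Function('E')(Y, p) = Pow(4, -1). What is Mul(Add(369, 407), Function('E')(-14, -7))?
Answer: 194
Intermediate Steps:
Function('E')(Y, p) = Rational(1, 4)
Mul(Add(369, 407), Function('E')(-14, -7)) = Mul(Add(369, 407), Rational(1, 4)) = Mul(776, Rational(1, 4)) = 194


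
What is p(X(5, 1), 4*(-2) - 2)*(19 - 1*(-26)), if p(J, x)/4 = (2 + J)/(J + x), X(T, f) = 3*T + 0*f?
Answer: 612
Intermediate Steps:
X(T, f) = 3*T (X(T, f) = 3*T + 0 = 3*T)
p(J, x) = 4*(2 + J)/(J + x) (p(J, x) = 4*((2 + J)/(J + x)) = 4*(2 + J)/(J + x))
p(X(5, 1), 4*(-2) - 2)*(19 - 1*(-26)) = (4*(2 + 3*5)/(3*5 + (4*(-2) - 2)))*(19 - 1*(-26)) = (4*(2 + 15)/(15 + (-8 - 2)))*(19 + 26) = (4*17/(15 - 10))*45 = (4*17/5)*45 = (4*(⅕)*17)*45 = (68/5)*45 = 612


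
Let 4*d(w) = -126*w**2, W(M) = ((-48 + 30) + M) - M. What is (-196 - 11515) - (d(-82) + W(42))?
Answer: 200113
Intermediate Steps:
W(M) = -18 (W(M) = (-18 + M) - M = -18)
d(w) = -63*w**2/2 (d(w) = (-126*w**2)/4 = -63*w**2/2)
(-196 - 11515) - (d(-82) + W(42)) = (-196 - 11515) - (-63/2*(-82)**2 - 18) = -11711 - (-63/2*6724 - 18) = -11711 - (-211806 - 18) = -11711 - 1*(-211824) = -11711 + 211824 = 200113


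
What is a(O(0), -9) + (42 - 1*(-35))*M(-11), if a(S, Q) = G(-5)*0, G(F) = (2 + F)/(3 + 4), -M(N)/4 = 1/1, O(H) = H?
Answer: -308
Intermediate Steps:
M(N) = -4 (M(N) = -4/1 = -4*1 = -4)
G(F) = 2/7 + F/7 (G(F) = (2 + F)/7 = (2 + F)*(1/7) = 2/7 + F/7)
a(S, Q) = 0 (a(S, Q) = (2/7 + (1/7)*(-5))*0 = (2/7 - 5/7)*0 = -3/7*0 = 0)
a(O(0), -9) + (42 - 1*(-35))*M(-11) = 0 + (42 - 1*(-35))*(-4) = 0 + (42 + 35)*(-4) = 0 + 77*(-4) = 0 - 308 = -308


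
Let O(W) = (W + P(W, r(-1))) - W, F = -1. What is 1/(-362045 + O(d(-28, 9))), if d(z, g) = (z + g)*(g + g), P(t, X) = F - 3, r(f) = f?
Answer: -1/362049 ≈ -2.7621e-6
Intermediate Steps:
P(t, X) = -4 (P(t, X) = -1 - 3 = -4)
d(z, g) = 2*g*(g + z) (d(z, g) = (g + z)*(2*g) = 2*g*(g + z))
O(W) = -4 (O(W) = (W - 4) - W = (-4 + W) - W = -4)
1/(-362045 + O(d(-28, 9))) = 1/(-362045 - 4) = 1/(-362049) = -1/362049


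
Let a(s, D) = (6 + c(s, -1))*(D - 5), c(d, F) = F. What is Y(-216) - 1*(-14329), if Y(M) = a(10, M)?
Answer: 13224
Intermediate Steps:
a(s, D) = -25 + 5*D (a(s, D) = (6 - 1)*(D - 5) = 5*(-5 + D) = -25 + 5*D)
Y(M) = -25 + 5*M
Y(-216) - 1*(-14329) = (-25 + 5*(-216)) - 1*(-14329) = (-25 - 1080) + 14329 = -1105 + 14329 = 13224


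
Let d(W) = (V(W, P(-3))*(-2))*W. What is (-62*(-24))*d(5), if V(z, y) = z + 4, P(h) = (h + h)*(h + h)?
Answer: -133920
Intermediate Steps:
P(h) = 4*h² (P(h) = (2*h)*(2*h) = 4*h²)
V(z, y) = 4 + z
d(W) = W*(-8 - 2*W) (d(W) = ((4 + W)*(-2))*W = (-8 - 2*W)*W = W*(-8 - 2*W))
(-62*(-24))*d(5) = (-62*(-24))*(-2*5*(4 + 5)) = 1488*(-2*5*9) = 1488*(-90) = -133920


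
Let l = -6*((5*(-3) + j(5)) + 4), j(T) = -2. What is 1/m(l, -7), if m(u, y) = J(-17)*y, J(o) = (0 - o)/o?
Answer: 1/7 ≈ 0.14286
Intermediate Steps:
l = 78 (l = -6*((5*(-3) - 2) + 4) = -6*((-15 - 2) + 4) = -6*(-17 + 4) = -6*(-13) = 78)
J(o) = -1 (J(o) = (-o)/o = -1)
m(u, y) = -y
1/m(l, -7) = 1/(-1*(-7)) = 1/7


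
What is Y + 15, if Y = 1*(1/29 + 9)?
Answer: 697/29 ≈ 24.034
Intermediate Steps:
Y = 262/29 (Y = 1*(1/29 + 9) = 1*(262/29) = 262/29 ≈ 9.0345)
Y + 15 = 262/29 + 15 = 697/29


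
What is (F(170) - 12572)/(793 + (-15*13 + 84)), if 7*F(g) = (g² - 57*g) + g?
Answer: -34312/2387 ≈ -14.375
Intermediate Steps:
F(g) = -8*g + g²/7 (F(g) = ((g² - 57*g) + g)/7 = (g² - 56*g)/7 = -8*g + g²/7)
(F(170) - 12572)/(793 + (-15*13 + 84)) = ((⅐)*170*(-56 + 170) - 12572)/(793 + (-15*13 + 84)) = ((⅐)*170*114 - 12572)/(793 + (-195 + 84)) = (19380/7 - 12572)/(793 - 111) = -68624/7/682 = -68624/7*1/682 = -34312/2387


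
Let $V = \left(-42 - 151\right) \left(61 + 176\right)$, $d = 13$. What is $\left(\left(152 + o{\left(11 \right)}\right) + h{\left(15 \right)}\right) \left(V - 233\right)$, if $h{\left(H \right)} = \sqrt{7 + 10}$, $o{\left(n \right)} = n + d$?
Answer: $-8091424 - 45974 \sqrt{17} \approx -8.281 \cdot 10^{6}$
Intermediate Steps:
$V = -45741$ ($V = \left(-193\right) 237 = -45741$)
$o{\left(n \right)} = 13 + n$ ($o{\left(n \right)} = n + 13 = 13 + n$)
$h{\left(H \right)} = \sqrt{17}$
$\left(\left(152 + o{\left(11 \right)}\right) + h{\left(15 \right)}\right) \left(V - 233\right) = \left(\left(152 + \left(13 + 11\right)\right) + \sqrt{17}\right) \left(-45741 - 233\right) = \left(\left(152 + 24\right) + \sqrt{17}\right) \left(-45974\right) = \left(176 + \sqrt{17}\right) \left(-45974\right) = -8091424 - 45974 \sqrt{17}$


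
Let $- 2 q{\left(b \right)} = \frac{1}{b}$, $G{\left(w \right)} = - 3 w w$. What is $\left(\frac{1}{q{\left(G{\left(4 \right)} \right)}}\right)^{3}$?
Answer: $884736$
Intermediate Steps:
$G{\left(w \right)} = - 3 w^{2}$
$q{\left(b \right)} = - \frac{1}{2 b}$
$\left(\frac{1}{q{\left(G{\left(4 \right)} \right)}}\right)^{3} = \left(\frac{1}{\left(- \frac{1}{2}\right) \frac{1}{\left(-3\right) 4^{2}}}\right)^{3} = \left(\frac{1}{\left(- \frac{1}{2}\right) \frac{1}{\left(-3\right) 16}}\right)^{3} = \left(\frac{1}{\left(- \frac{1}{2}\right) \frac{1}{-48}}\right)^{3} = \left(\frac{1}{\left(- \frac{1}{2}\right) \left(- \frac{1}{48}\right)}\right)^{3} = \left(\frac{1}{\frac{1}{96}}\right)^{3} = 96^{3} = 884736$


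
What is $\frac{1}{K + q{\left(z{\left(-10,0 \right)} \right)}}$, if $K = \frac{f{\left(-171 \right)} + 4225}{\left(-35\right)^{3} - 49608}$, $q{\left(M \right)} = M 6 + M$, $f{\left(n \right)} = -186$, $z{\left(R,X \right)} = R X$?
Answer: $- \frac{92483}{4039} \approx -22.897$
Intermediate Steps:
$q{\left(M \right)} = 7 M$ ($q{\left(M \right)} = 6 M + M = 7 M$)
$K = - \frac{4039}{92483}$ ($K = \frac{-186 + 4225}{\left(-35\right)^{3} - 49608} = \frac{4039}{-42875 - 49608} = \frac{4039}{-92483} = 4039 \left(- \frac{1}{92483}\right) = - \frac{4039}{92483} \approx -0.043673$)
$\frac{1}{K + q{\left(z{\left(-10,0 \right)} \right)}} = \frac{1}{- \frac{4039}{92483} + 7 \left(\left(-10\right) 0\right)} = \frac{1}{- \frac{4039}{92483} + 7 \cdot 0} = \frac{1}{- \frac{4039}{92483} + 0} = \frac{1}{- \frac{4039}{92483}} = - \frac{92483}{4039}$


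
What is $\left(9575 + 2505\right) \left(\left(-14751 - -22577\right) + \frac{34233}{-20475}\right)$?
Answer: $\frac{129016910224}{1365} \approx 9.4518 \cdot 10^{7}$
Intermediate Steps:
$\left(9575 + 2505\right) \left(\left(-14751 - -22577\right) + \frac{34233}{-20475}\right) = 12080 \left(\left(-14751 + 22577\right) + 34233 \left(- \frac{1}{20475}\right)\right) = 12080 \left(7826 - \frac{11411}{6825}\right) = 12080 \cdot \frac{53401039}{6825} = \frac{129016910224}{1365}$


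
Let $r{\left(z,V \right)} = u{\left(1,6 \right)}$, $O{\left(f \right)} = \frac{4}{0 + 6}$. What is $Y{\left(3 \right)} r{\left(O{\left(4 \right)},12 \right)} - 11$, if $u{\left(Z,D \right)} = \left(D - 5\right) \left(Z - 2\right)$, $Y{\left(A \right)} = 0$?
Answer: $-11$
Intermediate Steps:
$u{\left(Z,D \right)} = \left(-5 + D\right) \left(-2 + Z\right)$
$O{\left(f \right)} = \frac{2}{3}$ ($O{\left(f \right)} = \frac{4}{6} = 4 \cdot \frac{1}{6} = \frac{2}{3}$)
$r{\left(z,V \right)} = -1$ ($r{\left(z,V \right)} = 10 - 5 - 12 + 6 \cdot 1 = 10 - 5 - 12 + 6 = -1$)
$Y{\left(3 \right)} r{\left(O{\left(4 \right)},12 \right)} - 11 = 0 \left(-1\right) - 11 = 0 - 11 = -11$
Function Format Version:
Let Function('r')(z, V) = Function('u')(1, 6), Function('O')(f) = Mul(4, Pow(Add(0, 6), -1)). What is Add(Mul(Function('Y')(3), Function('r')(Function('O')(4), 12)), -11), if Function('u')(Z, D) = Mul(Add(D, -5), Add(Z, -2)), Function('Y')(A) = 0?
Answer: -11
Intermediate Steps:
Function('u')(Z, D) = Mul(Add(-5, D), Add(-2, Z))
Function('O')(f) = Rational(2, 3) (Function('O')(f) = Mul(4, Pow(6, -1)) = Mul(4, Rational(1, 6)) = Rational(2, 3))
Function('r')(z, V) = -1 (Function('r')(z, V) = Add(10, Mul(-5, 1), Mul(-2, 6), Mul(6, 1)) = Add(10, -5, -12, 6) = -1)
Add(Mul(Function('Y')(3), Function('r')(Function('O')(4), 12)), -11) = Add(Mul(0, -1), -11) = Add(0, -11) = -11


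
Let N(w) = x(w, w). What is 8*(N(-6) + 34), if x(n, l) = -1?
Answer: 264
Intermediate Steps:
N(w) = -1
8*(N(-6) + 34) = 8*(-1 + 34) = 8*33 = 264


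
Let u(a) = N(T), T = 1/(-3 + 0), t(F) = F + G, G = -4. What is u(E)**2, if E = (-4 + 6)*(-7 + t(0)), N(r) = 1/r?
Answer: 9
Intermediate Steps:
t(F) = -4 + F (t(F) = F - 4 = -4 + F)
T = -1/3 (T = 1/(-3) = -1/3 ≈ -0.33333)
E = -22 (E = (-4 + 6)*(-7 + (-4 + 0)) = 2*(-7 - 4) = 2*(-11) = -22)
u(a) = -3 (u(a) = 1/(-1/3) = -3)
u(E)**2 = (-3)**2 = 9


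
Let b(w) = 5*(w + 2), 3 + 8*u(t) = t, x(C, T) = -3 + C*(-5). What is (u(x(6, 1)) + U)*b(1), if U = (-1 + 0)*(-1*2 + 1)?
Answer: -105/2 ≈ -52.500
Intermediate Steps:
x(C, T) = -3 - 5*C
u(t) = -3/8 + t/8
b(w) = 10 + 5*w (b(w) = 5*(2 + w) = 10 + 5*w)
U = 1 (U = -(-2 + 1) = -1*(-1) = 1)
(u(x(6, 1)) + U)*b(1) = ((-3/8 + (-3 - 5*6)/8) + 1)*(10 + 5*1) = ((-3/8 + (-3 - 30)/8) + 1)*(10 + 5) = ((-3/8 + (⅛)*(-33)) + 1)*15 = ((-3/8 - 33/8) + 1)*15 = (-9/2 + 1)*15 = -7/2*15 = -105/2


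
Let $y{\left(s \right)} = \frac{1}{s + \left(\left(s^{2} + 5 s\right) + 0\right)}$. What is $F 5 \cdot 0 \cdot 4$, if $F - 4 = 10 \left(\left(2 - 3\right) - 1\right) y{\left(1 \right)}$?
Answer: $0$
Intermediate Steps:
$y{\left(s \right)} = \frac{1}{s^{2} + 6 s}$ ($y{\left(s \right)} = \frac{1}{s + \left(s^{2} + 5 s\right)} = \frac{1}{s^{2} + 6 s}$)
$F = \frac{8}{7}$ ($F = 4 + 10 \left(\left(2 - 3\right) - 1\right) \frac{1}{1 \left(6 + 1\right)} = 4 + 10 \left(-1 - 1\right) 1 \cdot \frac{1}{7} = 4 + 10 \left(-2\right) 1 \cdot \frac{1}{7} = 4 - \frac{20}{7} = \frac{8}{7} \approx 1.1429$)
$F 5 \cdot 0 \cdot 4 = \frac{8 \cdot 5 \cdot 0 \cdot 4}{7} = \frac{8 \cdot 0 \cdot 4}{7} = \frac{8}{7} \cdot 0 = 0$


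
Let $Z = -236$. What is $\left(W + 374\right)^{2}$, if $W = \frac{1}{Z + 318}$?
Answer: $\frac{940587561}{6724} \approx 1.3989 \cdot 10^{5}$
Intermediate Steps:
$W = \frac{1}{82}$ ($W = \frac{1}{-236 + 318} = \frac{1}{82} \approx 0.012195$)
$\left(W + 374\right)^{2} = \left(\frac{1}{82} + 374\right)^{2} = \left(\frac{30669}{82}\right)^{2} = \frac{940587561}{6724}$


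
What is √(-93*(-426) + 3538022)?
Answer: 2*√894410 ≈ 1891.5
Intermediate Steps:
√(-93*(-426) + 3538022) = √(39618 + 3538022) = √3577640 = 2*√894410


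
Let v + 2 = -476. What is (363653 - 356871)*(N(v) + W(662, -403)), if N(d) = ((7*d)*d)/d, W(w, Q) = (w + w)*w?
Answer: 5921649044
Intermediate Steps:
W(w, Q) = 2*w**2 (W(w, Q) = (2*w)*w = 2*w**2)
v = -478 (v = -2 - 476 = -478)
N(d) = 7*d (N(d) = (7*d**2)/d = 7*d)
(363653 - 356871)*(N(v) + W(662, -403)) = (363653 - 356871)*(7*(-478) + 2*662**2) = 6782*(-3346 + 2*438244) = 6782*(-3346 + 876488) = 6782*873142 = 5921649044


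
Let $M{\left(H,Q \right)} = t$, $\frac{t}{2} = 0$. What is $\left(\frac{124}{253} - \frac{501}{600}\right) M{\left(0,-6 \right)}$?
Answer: $0$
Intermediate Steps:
$t = 0$ ($t = 2 \cdot 0 = 0$)
$M{\left(H,Q \right)} = 0$
$\left(\frac{124}{253} - \frac{501}{600}\right) M{\left(0,-6 \right)} = \left(\frac{124}{253} - \frac{501}{600}\right) 0 = \left(124 \cdot \frac{1}{253} - \frac{167}{200}\right) 0 = \left(\frac{124}{253} - \frac{167}{200}\right) 0 = \left(- \frac{17451}{50600}\right) 0 = 0$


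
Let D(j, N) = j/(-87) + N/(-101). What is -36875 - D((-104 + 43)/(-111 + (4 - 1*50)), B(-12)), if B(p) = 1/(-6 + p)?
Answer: -305227396337/8277354 ≈ -36875.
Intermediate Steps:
D(j, N) = -j/87 - N/101 (D(j, N) = j*(-1/87) + N*(-1/101) = -j/87 - N/101)
-36875 - D((-104 + 43)/(-111 + (4 - 1*50)), B(-12)) = -36875 - (-(-104 + 43)/(87*(-111 + (4 - 1*50))) - 1/(101*(-6 - 12))) = -36875 - (-(-61)/(87*(-111 + (4 - 50))) - 1/101/(-18)) = -36875 - (-(-61)/(87*(-111 - 46)) - 1/101*(-1/18)) = -36875 - (-(-61)/(87*(-157)) + 1/1818) = -36875 - (-(-61)*(-1)/(87*157) + 1/1818) = -36875 - (-1/87*61/157 + 1/1818) = -36875 - (-61/13659 + 1/1818) = -36875 - 1*(-32413/8277354) = -36875 + 32413/8277354 = -305227396337/8277354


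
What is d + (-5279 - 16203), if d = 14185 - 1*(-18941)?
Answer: 11644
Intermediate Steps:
d = 33126 (d = 14185 + 18941 = 33126)
d + (-5279 - 16203) = 33126 + (-5279 - 16203) = 33126 - 21482 = 11644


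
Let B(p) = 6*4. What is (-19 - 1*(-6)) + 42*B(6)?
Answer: 995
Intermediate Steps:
B(p) = 24
(-19 - 1*(-6)) + 42*B(6) = (-19 - 1*(-6)) + 42*24 = (-19 + 6) + 1008 = -13 + 1008 = 995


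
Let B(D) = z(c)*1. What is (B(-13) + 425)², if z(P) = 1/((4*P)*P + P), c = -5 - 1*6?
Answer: 40411452676/223729 ≈ 1.8063e+5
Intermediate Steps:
c = -11 (c = -5 - 6 = -11)
z(P) = 1/(P + 4*P²) (z(P) = 1/(4*P² + P) = 1/(P + 4*P²))
B(D) = 1/473 (B(D) = (1/((-11)*(1 + 4*(-11))))*1 = -1/(11*(1 - 44))*1 = -1/11/(-43)*1 = -1/11*(-1/43)*1 = (1/473)*1 = 1/473)
(B(-13) + 425)² = (1/473 + 425)² = (201026/473)² = 40411452676/223729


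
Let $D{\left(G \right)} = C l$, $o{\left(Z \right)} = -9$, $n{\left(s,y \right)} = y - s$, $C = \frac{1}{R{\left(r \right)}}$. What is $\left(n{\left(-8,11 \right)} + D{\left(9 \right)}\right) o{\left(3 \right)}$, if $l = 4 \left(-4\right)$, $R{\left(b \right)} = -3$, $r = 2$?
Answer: $-219$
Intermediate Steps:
$C = - \frac{1}{3}$ ($C = \frac{1}{-3} = - \frac{1}{3} \approx -0.33333$)
$l = -16$
$D{\left(G \right)} = \frac{16}{3}$ ($D{\left(G \right)} = \left(- \frac{1}{3}\right) \left(-16\right) = \frac{16}{3}$)
$\left(n{\left(-8,11 \right)} + D{\left(9 \right)}\right) o{\left(3 \right)} = \left(\left(11 - -8\right) + \frac{16}{3}\right) \left(-9\right) = \left(\left(11 + 8\right) + \frac{16}{3}\right) \left(-9\right) = \left(19 + \frac{16}{3}\right) \left(-9\right) = \frac{73}{3} \left(-9\right) = -219$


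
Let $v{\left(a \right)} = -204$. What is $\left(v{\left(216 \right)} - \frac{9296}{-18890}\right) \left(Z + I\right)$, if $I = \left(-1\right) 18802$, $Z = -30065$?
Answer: $\frac{93928824444}{9445} \approx 9.9448 \cdot 10^{6}$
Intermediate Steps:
$I = -18802$
$\left(v{\left(216 \right)} - \frac{9296}{-18890}\right) \left(Z + I\right) = \left(-204 - \frac{9296}{-18890}\right) \left(-30065 - 18802\right) = \left(-204 - - \frac{4648}{9445}\right) \left(-48867\right) = \left(-204 + \frac{4648}{9445}\right) \left(-48867\right) = \left(- \frac{1922132}{9445}\right) \left(-48867\right) = \frac{93928824444}{9445}$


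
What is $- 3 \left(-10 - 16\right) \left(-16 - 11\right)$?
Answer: $-2106$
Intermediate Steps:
$- 3 \left(-10 - 16\right) \left(-16 - 11\right) = \left(-3\right) \left(-26\right) \left(-16 - 11\right) = 78 \left(-27\right) = -2106$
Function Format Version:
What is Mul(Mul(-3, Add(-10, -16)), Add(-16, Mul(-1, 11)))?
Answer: -2106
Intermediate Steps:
Mul(Mul(-3, Add(-10, -16)), Add(-16, Mul(-1, 11))) = Mul(Mul(-3, -26), Add(-16, -11)) = Mul(78, -27) = -2106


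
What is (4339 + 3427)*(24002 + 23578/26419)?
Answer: 4924672342656/26419 ≈ 1.8641e+8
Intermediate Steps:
(4339 + 3427)*(24002 + 23578/26419) = 7766*(24002 + 23578*(1/26419)) = 7766*(24002 + 23578/26419) = 7766*(634132416/26419) = 4924672342656/26419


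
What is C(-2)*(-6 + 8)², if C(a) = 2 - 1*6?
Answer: -16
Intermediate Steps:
C(a) = -4 (C(a) = 2 - 6 = -4)
C(-2)*(-6 + 8)² = -4*(-6 + 8)² = -4*2² = -4*4 = -16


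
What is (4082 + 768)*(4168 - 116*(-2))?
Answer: 21340000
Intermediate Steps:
(4082 + 768)*(4168 - 116*(-2)) = 4850*(4168 + 232) = 4850*4400 = 21340000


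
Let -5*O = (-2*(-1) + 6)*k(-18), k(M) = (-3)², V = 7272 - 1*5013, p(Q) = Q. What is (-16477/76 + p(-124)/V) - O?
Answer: -173793587/858420 ≈ -202.46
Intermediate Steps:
V = 2259 (V = 7272 - 5013 = 2259)
k(M) = 9
O = -72/5 (O = -(-2*(-1) + 6)*9/5 = -(2 + 6)*9/5 = -8*9/5 = -⅕*72 = -72/5 ≈ -14.400)
(-16477/76 + p(-124)/V) - O = (-16477/76 - 124/2259) - 1*(-72/5) = (-16477*1/76 - 124*1/2259) + 72/5 = (-16477/76 - 124/2259) + 72/5 = -37230967/171684 + 72/5 = -173793587/858420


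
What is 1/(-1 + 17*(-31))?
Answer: -1/528 ≈ -0.0018939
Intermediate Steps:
1/(-1 + 17*(-31)) = 1/(-1 - 527) = 1/(-528) = -1/528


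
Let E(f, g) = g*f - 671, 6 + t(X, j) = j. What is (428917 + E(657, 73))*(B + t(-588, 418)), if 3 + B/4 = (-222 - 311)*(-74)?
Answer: 75320708776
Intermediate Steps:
t(X, j) = -6 + j
E(f, g) = -671 + f*g (E(f, g) = f*g - 671 = -671 + f*g)
B = 157756 (B = -12 + 4*((-222 - 311)*(-74)) = -12 + 4*(-533*(-74)) = -12 + 4*39442 = -12 + 157768 = 157756)
(428917 + E(657, 73))*(B + t(-588, 418)) = (428917 + (-671 + 657*73))*(157756 + (-6 + 418)) = (428917 + (-671 + 47961))*(157756 + 412) = (428917 + 47290)*158168 = 476207*158168 = 75320708776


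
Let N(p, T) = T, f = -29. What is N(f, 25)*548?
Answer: 13700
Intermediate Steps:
N(f, 25)*548 = 25*548 = 13700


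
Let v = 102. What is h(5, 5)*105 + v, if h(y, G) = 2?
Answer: 312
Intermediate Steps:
h(5, 5)*105 + v = 2*105 + 102 = 210 + 102 = 312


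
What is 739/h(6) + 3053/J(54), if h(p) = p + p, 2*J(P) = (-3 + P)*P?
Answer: 351413/5508 ≈ 63.800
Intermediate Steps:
J(P) = P*(-3 + P)/2 (J(P) = ((-3 + P)*P)/2 = (P*(-3 + P))/2 = P*(-3 + P)/2)
h(p) = 2*p
739/h(6) + 3053/J(54) = 739/((2*6)) + 3053/(((1/2)*54*(-3 + 54))) = 739/12 + 3053/(((1/2)*54*51)) = 739*(1/12) + 3053/1377 = 739/12 + 3053*(1/1377) = 739/12 + 3053/1377 = 351413/5508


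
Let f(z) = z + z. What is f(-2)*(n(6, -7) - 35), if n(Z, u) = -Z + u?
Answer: 192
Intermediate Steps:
n(Z, u) = u - Z
f(z) = 2*z
f(-2)*(n(6, -7) - 35) = (2*(-2))*((-7 - 1*6) - 35) = -4*((-7 - 6) - 35) = -4*(-13 - 35) = -4*(-48) = 192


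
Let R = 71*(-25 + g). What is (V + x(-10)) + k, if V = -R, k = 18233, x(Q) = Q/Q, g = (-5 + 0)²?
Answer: 18234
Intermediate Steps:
g = 25 (g = (-5)² = 25)
x(Q) = 1
R = 0 (R = 71*(-25 + 25) = 71*0 = 0)
V = 0 (V = -1*0 = 0)
(V + x(-10)) + k = (0 + 1) + 18233 = 1 + 18233 = 18234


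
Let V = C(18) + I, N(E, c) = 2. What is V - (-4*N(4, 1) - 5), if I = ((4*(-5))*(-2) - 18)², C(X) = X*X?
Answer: 821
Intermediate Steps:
C(X) = X²
I = 484 (I = (-20*(-2) - 18)² = (40 - 18)² = 22² = 484)
V = 808 (V = 18² + 484 = 324 + 484 = 808)
V - (-4*N(4, 1) - 5) = 808 - (-4*2 - 5) = 808 - (-8 - 5) = 808 - 1*(-13) = 808 + 13 = 821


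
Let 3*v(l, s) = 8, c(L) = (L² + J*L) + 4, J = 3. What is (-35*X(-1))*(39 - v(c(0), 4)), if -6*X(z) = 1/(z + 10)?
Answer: 3815/162 ≈ 23.549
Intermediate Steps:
c(L) = 4 + L² + 3*L (c(L) = (L² + 3*L) + 4 = 4 + L² + 3*L)
v(l, s) = 8/3 (v(l, s) = (⅓)*8 = 8/3)
X(z) = -1/(6*(10 + z)) (X(z) = -1/(6*(z + 10)) = -1/(6*(10 + z)))
(-35*X(-1))*(39 - v(c(0), 4)) = (-(-35)/(60 + 6*(-1)))*(39 - 1*8/3) = (-(-35)/(60 - 6))*(39 - 8/3) = -(-35)/54*(109/3) = -35*(-1/54)*(109/3) = (35/54)*(109/3) = 3815/162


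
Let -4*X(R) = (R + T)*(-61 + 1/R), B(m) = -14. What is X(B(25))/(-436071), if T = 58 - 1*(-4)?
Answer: -1710/1017499 ≈ -0.0016806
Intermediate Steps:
T = 62 (T = 58 + 4 = 62)
X(R) = -(-61 + 1/R)*(62 + R)/4 (X(R) = -(R + 62)*(-61 + 1/R)/4 = -(62 + R)*(-61 + 1/R)/4 = -(-61 + 1/R)*(62 + R)/4)
X(B(25))/(-436071) = ((¼)*(-62 - 14*(3781 + 61*(-14)))/(-14))/(-436071) = ((¼)*(-1/14)*(-62 - 14*(3781 - 854)))*(-1/436071) = ((¼)*(-1/14)*(-62 - 14*2927))*(-1/436071) = ((¼)*(-1/14)*(-62 - 40978))*(-1/436071) = ((¼)*(-1/14)*(-41040))*(-1/436071) = (5130/7)*(-1/436071) = -1710/1017499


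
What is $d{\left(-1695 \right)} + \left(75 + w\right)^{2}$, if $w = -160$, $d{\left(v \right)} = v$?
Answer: $5530$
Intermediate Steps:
$d{\left(-1695 \right)} + \left(75 + w\right)^{2} = -1695 + \left(75 - 160\right)^{2} = -1695 + \left(-85\right)^{2} = -1695 + 7225 = 5530$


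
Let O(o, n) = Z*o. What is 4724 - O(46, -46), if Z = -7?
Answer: 5046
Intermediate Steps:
O(o, n) = -7*o
4724 - O(46, -46) = 4724 - (-7)*46 = 4724 - 1*(-322) = 4724 + 322 = 5046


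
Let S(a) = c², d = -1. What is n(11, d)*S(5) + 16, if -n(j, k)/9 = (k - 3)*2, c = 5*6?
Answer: 64816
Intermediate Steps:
c = 30
n(j, k) = 54 - 18*k (n(j, k) = -9*(k - 3)*2 = -9*(-3 + k)*2 = -9*(-6 + 2*k) = 54 - 18*k)
S(a) = 900 (S(a) = 30² = 900)
n(11, d)*S(5) + 16 = (54 - 18*(-1))*900 + 16 = (54 + 18)*900 + 16 = 72*900 + 16 = 64800 + 16 = 64816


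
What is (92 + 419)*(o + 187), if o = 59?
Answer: 125706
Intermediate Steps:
(92 + 419)*(o + 187) = (92 + 419)*(59 + 187) = 511*246 = 125706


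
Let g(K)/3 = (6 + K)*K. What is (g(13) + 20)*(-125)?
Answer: -95125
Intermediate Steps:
g(K) = 3*K*(6 + K) (g(K) = 3*((6 + K)*K) = 3*(K*(6 + K)) = 3*K*(6 + K))
(g(13) + 20)*(-125) = (3*13*(6 + 13) + 20)*(-125) = (3*13*19 + 20)*(-125) = (741 + 20)*(-125) = 761*(-125) = -95125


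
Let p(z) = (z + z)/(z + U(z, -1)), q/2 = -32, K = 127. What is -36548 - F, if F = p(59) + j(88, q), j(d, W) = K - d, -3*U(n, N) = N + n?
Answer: -4354207/119 ≈ -36590.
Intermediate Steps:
U(n, N) = -N/3 - n/3 (U(n, N) = -(N + n)/3 = -N/3 - n/3)
q = -64 (q = 2*(-32) = -64)
j(d, W) = 127 - d
p(z) = 2*z/(⅓ + 2*z/3) (p(z) = (z + z)/(z + (-⅓*(-1) - z/3)) = (2*z)/(z + (⅓ - z/3)) = (2*z)/(⅓ + 2*z/3) = 2*z/(⅓ + 2*z/3))
F = 4995/119 (F = 6*59/(1 + 2*59) + (127 - 1*88) = 6*59/(1 + 118) + (127 - 88) = 6*59/119 + 39 = 6*59*(1/119) + 39 = 354/119 + 39 = 4995/119 ≈ 41.975)
-36548 - F = -36548 - 1*4995/119 = -36548 - 4995/119 = -4354207/119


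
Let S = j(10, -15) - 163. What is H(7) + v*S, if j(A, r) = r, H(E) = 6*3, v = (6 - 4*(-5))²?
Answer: -120310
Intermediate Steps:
v = 676 (v = (6 + 20)² = 26² = 676)
H(E) = 18
S = -178 (S = -15 - 163 = -178)
H(7) + v*S = 18 + 676*(-178) = 18 - 120328 = -120310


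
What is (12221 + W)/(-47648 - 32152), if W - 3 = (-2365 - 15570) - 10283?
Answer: 7997/39900 ≈ 0.20043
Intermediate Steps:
W = -28215 (W = 3 + ((-2365 - 15570) - 10283) = 3 + (-17935 - 10283) = 3 - 28218 = -28215)
(12221 + W)/(-47648 - 32152) = (12221 - 28215)/(-47648 - 32152) = -15994/(-79800) = -15994*(-1/79800) = 7997/39900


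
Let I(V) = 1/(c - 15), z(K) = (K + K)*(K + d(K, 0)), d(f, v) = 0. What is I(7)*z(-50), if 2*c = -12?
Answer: -5000/21 ≈ -238.10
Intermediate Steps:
c = -6 (c = (½)*(-12) = -6)
z(K) = 2*K² (z(K) = (K + K)*(K + 0) = (2*K)*K = 2*K²)
I(V) = -1/21 (I(V) = 1/(-6 - 15) = 1/(-21) = -1/21)
I(7)*z(-50) = -2*(-50)²/21 = -2*2500/21 = -1/21*5000 = -5000/21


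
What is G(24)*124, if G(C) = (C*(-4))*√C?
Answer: -23808*√6 ≈ -58317.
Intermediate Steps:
G(C) = -4*C^(3/2) (G(C) = (-4*C)*√C = -4*C^(3/2))
G(24)*124 = -192*√6*124 = -23808*√6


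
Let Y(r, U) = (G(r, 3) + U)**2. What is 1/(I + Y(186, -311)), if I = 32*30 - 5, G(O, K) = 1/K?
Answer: 9/877219 ≈ 1.0260e-5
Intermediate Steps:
Y(r, U) = (1/3 + U)**2
I = 955 (I = 960 - 5 = 955)
1/(I + Y(186, -311)) = 1/(955 + (1 + 3*(-311))**2/9) = 1/(955 + (1 - 933)**2/9) = 1/(955 + (1/9)*(-932)**2) = 1/(955 + (1/9)*868624) = 1/(955 + 868624/9) = 1/(877219/9) = 9/877219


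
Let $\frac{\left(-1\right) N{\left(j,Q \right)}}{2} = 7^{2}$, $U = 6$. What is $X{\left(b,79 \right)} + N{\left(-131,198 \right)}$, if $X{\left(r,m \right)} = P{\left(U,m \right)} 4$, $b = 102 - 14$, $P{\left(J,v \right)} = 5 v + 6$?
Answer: $1506$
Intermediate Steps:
$N{\left(j,Q \right)} = -98$ ($N{\left(j,Q \right)} = - 2 \cdot 7^{2} = \left(-2\right) 49 = -98$)
$P{\left(J,v \right)} = 6 + 5 v$
$b = 88$
$X{\left(r,m \right)} = 24 + 20 m$ ($X{\left(r,m \right)} = \left(6 + 5 m\right) 4 = 24 + 20 m$)
$X{\left(b,79 \right)} + N{\left(-131,198 \right)} = \left(24 + 20 \cdot 79\right) - 98 = \left(24 + 1580\right) - 98 = 1604 - 98 = 1506$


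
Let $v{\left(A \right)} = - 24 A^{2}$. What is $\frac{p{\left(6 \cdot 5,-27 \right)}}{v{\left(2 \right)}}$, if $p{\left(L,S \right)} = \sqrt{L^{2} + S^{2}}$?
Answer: $- \frac{\sqrt{181}}{32} \approx -0.42043$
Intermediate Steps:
$\frac{p{\left(6 \cdot 5,-27 \right)}}{v{\left(2 \right)}} = \frac{\sqrt{\left(6 \cdot 5\right)^{2} + \left(-27\right)^{2}}}{\left(-24\right) 2^{2}} = \frac{\sqrt{30^{2} + 729}}{\left(-24\right) 4} = \frac{\sqrt{900 + 729}}{-96} = \sqrt{1629} \left(- \frac{1}{96}\right) = 3 \sqrt{181} \left(- \frac{1}{96}\right) = - \frac{\sqrt{181}}{32}$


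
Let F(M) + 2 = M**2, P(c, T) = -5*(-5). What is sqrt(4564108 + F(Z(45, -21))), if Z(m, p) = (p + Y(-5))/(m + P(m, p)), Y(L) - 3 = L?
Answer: sqrt(22364119929)/70 ≈ 2136.4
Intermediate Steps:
Y(L) = 3 + L
P(c, T) = 25
Z(m, p) = (-2 + p)/(25 + m) (Z(m, p) = (p + (3 - 5))/(m + 25) = (p - 2)/(25 + m) = (-2 + p)/(25 + m))
F(M) = -2 + M**2
sqrt(4564108 + F(Z(45, -21))) = sqrt(4564108 + (-2 + ((-2 - 21)/(25 + 45))**2)) = sqrt(4564108 + (-2 + (-23/70)**2)) = sqrt(4564108 + (-2 + 529/4900)) = sqrt(4564108 - 9271/4900) = sqrt(22364119929/4900) = sqrt(22364119929)/70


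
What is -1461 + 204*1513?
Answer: 307191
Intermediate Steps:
-1461 + 204*1513 = -1461 + 308652 = 307191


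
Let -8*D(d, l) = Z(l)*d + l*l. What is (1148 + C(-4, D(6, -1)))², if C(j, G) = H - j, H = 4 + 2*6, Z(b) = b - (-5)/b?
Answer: 1364224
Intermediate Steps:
Z(b) = b + 5/b
D(d, l) = -l²/8 - d*(l + 5/l)/8 (D(d, l) = -((l + 5/l)*d + l*l)/8 = -(d*(l + 5/l) + l²)/8 = -(l² + d*(l + 5/l))/8 = -l²/8 - d*(l + 5/l)/8)
H = 16 (H = 4 + 12 = 16)
C(j, G) = 16 - j
(1148 + C(-4, D(6, -1)))² = (1148 + (16 - 1*(-4)))² = (1148 + (16 + 4))² = (1148 + 20)² = 1168² = 1364224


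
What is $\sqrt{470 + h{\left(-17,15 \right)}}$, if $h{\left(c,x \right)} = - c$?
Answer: $\sqrt{487} \approx 22.068$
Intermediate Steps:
$\sqrt{470 + h{\left(-17,15 \right)}} = \sqrt{470 - -17} = \sqrt{470 + 17} = \sqrt{487}$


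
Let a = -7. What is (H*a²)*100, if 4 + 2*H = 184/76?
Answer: -73500/19 ≈ -3868.4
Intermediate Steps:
H = -15/19 (H = -2 + (184/76)/2 = -2 + (184*(1/76))/2 = -2 + (½)*(46/19) = -2 + 23/19 = -15/19 ≈ -0.78947)
(H*a²)*100 = -15/19*(-7)²*100 = -15/19*49*100 = -735/19*100 = -73500/19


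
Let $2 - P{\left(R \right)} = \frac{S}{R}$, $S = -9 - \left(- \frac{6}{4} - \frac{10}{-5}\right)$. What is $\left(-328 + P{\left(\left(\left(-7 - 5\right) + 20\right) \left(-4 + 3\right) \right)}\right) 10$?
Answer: $- \frac{26175}{8} \approx -3271.9$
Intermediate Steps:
$S = - \frac{19}{2}$ ($S = -9 - \left(\left(-6\right) \frac{1}{4} - -2\right) = -9 - \left(- \frac{3}{2} + 2\right) = -9 - \frac{1}{2} = - \frac{19}{2} \approx -9.5$)
$P{\left(R \right)} = 2 + \frac{19}{2 R}$ ($P{\left(R \right)} = 2 - - \frac{19}{2 R} = 2 + \frac{19}{2 R}$)
$\left(-328 + P{\left(\left(\left(-7 - 5\right) + 20\right) \left(-4 + 3\right) \right)}\right) 10 = \left(-328 + \left(2 + \frac{19}{2 \left(\left(-7 - 5\right) + 20\right) \left(-4 + 3\right)}\right)\right) 10 = \left(-328 + \left(2 + \frac{19}{2 \left(\left(-7 - 5\right) + 20\right) \left(-1\right)}\right)\right) 10 = \left(-328 + \left(2 + \frac{19}{2 \left(-12 + 20\right) \left(-1\right)}\right)\right) 10 = \left(-328 + \left(2 + \frac{19}{2 \cdot 8 \left(-1\right)}\right)\right) 10 = \left(-328 + \left(2 + \frac{19}{2 \left(-8\right)}\right)\right) 10 = \left(-328 + \left(2 + \frac{19}{2} \left(- \frac{1}{8}\right)\right)\right) 10 = \left(-328 + \left(2 - \frac{19}{16}\right)\right) 10 = \left(-328 + \frac{13}{16}\right) 10 = \left(- \frac{5235}{16}\right) 10 = - \frac{26175}{8}$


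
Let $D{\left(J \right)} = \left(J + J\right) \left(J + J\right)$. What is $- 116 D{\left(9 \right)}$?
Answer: $-37584$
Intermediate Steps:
$D{\left(J \right)} = 4 J^{2}$ ($D{\left(J \right)} = 2 J 2 J = 4 J^{2}$)
$- 116 D{\left(9 \right)} = - 116 \cdot 4 \cdot 9^{2} = - 116 \cdot 4 \cdot 81 = \left(-116\right) 324 = -37584$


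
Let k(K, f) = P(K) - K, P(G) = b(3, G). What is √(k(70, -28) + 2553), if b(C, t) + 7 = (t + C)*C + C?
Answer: √2698 ≈ 51.942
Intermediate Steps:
b(C, t) = -7 + C + C*(C + t) (b(C, t) = -7 + ((t + C)*C + C) = -7 + ((C + t)*C + C) = -7 + (C*(C + t) + C) = -7 + (C + C*(C + t)) = -7 + C + C*(C + t))
P(G) = 5 + 3*G (P(G) = -7 + 3 + 3² + 3*G = -7 + 3 + 9 + 3*G = 5 + 3*G)
k(K, f) = 5 + 2*K (k(K, f) = (5 + 3*K) - K = 5 + 2*K)
√(k(70, -28) + 2553) = √((5 + 2*70) + 2553) = √((5 + 140) + 2553) = √(145 + 2553) = √2698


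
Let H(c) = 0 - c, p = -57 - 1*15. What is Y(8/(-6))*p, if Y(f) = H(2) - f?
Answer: 48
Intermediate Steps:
p = -72 (p = -57 - 15 = -72)
H(c) = -c
Y(f) = -2 - f (Y(f) = -1*2 - f = -2 - f)
Y(8/(-6))*p = (-2 - 8/(-6))*(-72) = (-2 - 8*(-1)/6)*(-72) = (-2 - 1*(-4/3))*(-72) = (-2 + 4/3)*(-72) = -⅔*(-72) = 48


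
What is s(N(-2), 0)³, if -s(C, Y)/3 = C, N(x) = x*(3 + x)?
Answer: 216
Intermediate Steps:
s(C, Y) = -3*C
s(N(-2), 0)³ = (-(-6)*(3 - 2))³ = (-(-6))³ = (-3*(-2))³ = 6³ = 216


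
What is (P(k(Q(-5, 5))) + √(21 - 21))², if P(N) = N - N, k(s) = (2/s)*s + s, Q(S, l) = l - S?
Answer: 0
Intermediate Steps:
k(s) = 2 + s
P(N) = 0
(P(k(Q(-5, 5))) + √(21 - 21))² = (0 + √(21 - 21))² = (0 + √0)² = (0 + 0)² = 0² = 0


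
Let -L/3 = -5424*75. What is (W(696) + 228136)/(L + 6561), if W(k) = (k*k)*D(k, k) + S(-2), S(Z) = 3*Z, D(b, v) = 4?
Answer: 2165794/1226961 ≈ 1.7652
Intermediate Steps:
L = 1220400 (L = -(-16272)*75 = -3*(-406800) = 1220400)
W(k) = -6 + 4*k**2 (W(k) = (k*k)*4 + 3*(-2) = k**2*4 - 6 = 4*k**2 - 6 = -6 + 4*k**2)
(W(696) + 228136)/(L + 6561) = ((-6 + 4*696**2) + 228136)/(1220400 + 6561) = ((-6 + 4*484416) + 228136)/1226961 = ((-6 + 1937664) + 228136)*(1/1226961) = (1937658 + 228136)*(1/1226961) = 2165794*(1/1226961) = 2165794/1226961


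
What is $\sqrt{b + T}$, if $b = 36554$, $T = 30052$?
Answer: $\sqrt{66606} \approx 258.08$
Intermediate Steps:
$\sqrt{b + T} = \sqrt{36554 + 30052} = \sqrt{66606}$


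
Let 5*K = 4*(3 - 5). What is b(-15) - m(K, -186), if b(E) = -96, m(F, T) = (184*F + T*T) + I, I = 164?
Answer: -172808/5 ≈ -34562.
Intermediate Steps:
K = -8/5 (K = (4*(3 - 5))/5 = (4*(-2))/5 = (1/5)*(-8) = -8/5 ≈ -1.6000)
m(F, T) = 164 + T**2 + 184*F (m(F, T) = (184*F + T*T) + 164 = (184*F + T**2) + 164 = (T**2 + 184*F) + 164 = 164 + T**2 + 184*F)
b(-15) - m(K, -186) = -96 - (164 + (-186)**2 + 184*(-8/5)) = -96 - (164 + 34596 - 1472/5) = -96 - 1*172328/5 = -96 - 172328/5 = -172808/5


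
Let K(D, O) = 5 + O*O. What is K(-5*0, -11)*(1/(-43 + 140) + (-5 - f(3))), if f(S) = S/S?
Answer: -73206/97 ≈ -754.70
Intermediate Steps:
K(D, O) = 5 + O**2
f(S) = 1
K(-5*0, -11)*(1/(-43 + 140) + (-5 - f(3))) = (5 + (-11)**2)*(1/(-43 + 140) + (-5 - 1*1)) = (5 + 121)*(1/97 + (-5 - 1)) = 126*(1/97 - 6) = 126*(-581/97) = -73206/97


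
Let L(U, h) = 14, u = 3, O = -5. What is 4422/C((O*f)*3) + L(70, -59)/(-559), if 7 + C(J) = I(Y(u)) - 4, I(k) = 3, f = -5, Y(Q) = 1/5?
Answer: -1236005/2236 ≈ -552.78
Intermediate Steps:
Y(Q) = 1/5
C(J) = -8 (C(J) = -7 + (3 - 4) = -7 - 1 = -8)
4422/C((O*f)*3) + L(70, -59)/(-559) = 4422/(-8) + 14/(-559) = 4422*(-1/8) + 14*(-1/559) = -2211/4 - 14/559 = -1236005/2236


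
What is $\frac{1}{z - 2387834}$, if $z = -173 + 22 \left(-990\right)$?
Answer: $- \frac{1}{2409787} \approx -4.1497 \cdot 10^{-7}$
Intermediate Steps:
$z = -21953$ ($z = -173 - 21780 = -21953$)
$\frac{1}{z - 2387834} = \frac{1}{-21953 - 2387834} = \frac{1}{-2409787} = - \frac{1}{2409787}$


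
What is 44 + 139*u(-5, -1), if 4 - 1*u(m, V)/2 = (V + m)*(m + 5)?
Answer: 1156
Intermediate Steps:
u(m, V) = 8 - 2*(5 + m)*(V + m) (u(m, V) = 8 - 2*(V + m)*(m + 5) = 8 - 2*(V + m)*(5 + m) = 8 - 2*(5 + m)*(V + m))
44 + 139*u(-5, -1) = 44 + 139*(8 - 10*(-1) - 10*(-5) - 2*(-5)² - 2*(-1)*(-5)) = 44 + 139*(8 + 10 + 50 - 2*25 - 10) = 44 + 139*(8 + 10 + 50 - 50 - 10) = 44 + 139*8 = 44 + 1112 = 1156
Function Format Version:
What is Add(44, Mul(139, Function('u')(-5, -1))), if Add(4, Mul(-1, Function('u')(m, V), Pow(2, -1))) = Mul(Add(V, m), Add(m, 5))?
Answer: 1156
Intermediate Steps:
Function('u')(m, V) = Add(8, Mul(-2, Add(5, m), Add(V, m))) (Function('u')(m, V) = Add(8, Mul(-2, Mul(Add(V, m), Add(m, 5)))) = Add(8, Mul(-2, Mul(Add(V, m), Add(5, m)))) = Add(8, Mul(-2, Mul(Add(5, m), Add(V, m)))) = Add(8, Mul(-2, Add(5, m), Add(V, m))))
Add(44, Mul(139, Function('u')(-5, -1))) = Add(44, Mul(139, Add(8, Mul(-10, -1), Mul(-10, -5), Mul(-2, Pow(-5, 2)), Mul(-2, -1, -5)))) = Add(44, Mul(139, Add(8, 10, 50, Mul(-2, 25), -10))) = Add(44, Mul(139, Add(8, 10, 50, -50, -10))) = Add(44, Mul(139, 8)) = Add(44, 1112) = 1156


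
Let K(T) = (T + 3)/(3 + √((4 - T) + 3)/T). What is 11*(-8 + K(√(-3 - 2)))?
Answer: 11*(-21*√5 + 5*I + 8*I*√(7 - I*√5))/(3*√5 - I*√(7 - I*√5)) ≈ -81.222 + 11.629*I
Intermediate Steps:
K(T) = (3 + T)/(3 + √(7 - T)/T)
11*(-8 + K(√(-3 - 2))) = 11*(-8 + √(-3 - 2)*(3 + √(-3 - 2))/(√(7 - √(-3 - 2)) + 3*√(-3 - 2))) = 11*(-8 + √(-5)*(3 + √(-5))/(√(7 - √(-5)) + 3*√(-5))) = 11*(-8 + (I*√5)*(3 + I*√5)/(√(7 - I*√5) + 3*(I*√5))) = 11*(-8 + (I*√5)*(3 + I*√5)/(√(7 - I*√5) + 3*I*√5)) = 11*(-8 + I*√5*(3 + I*√5)/(√(7 - I*√5) + 3*I*√5)) = -88 + 11*I*√5*(3 + I*√5)/(√(7 - I*√5) + 3*I*√5)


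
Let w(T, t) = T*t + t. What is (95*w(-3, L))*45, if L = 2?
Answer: -17100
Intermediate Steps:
w(T, t) = t + T*t
(95*w(-3, L))*45 = (95*(2*(1 - 3)))*45 = (95*(2*(-2)))*45 = (95*(-4))*45 = -380*45 = -17100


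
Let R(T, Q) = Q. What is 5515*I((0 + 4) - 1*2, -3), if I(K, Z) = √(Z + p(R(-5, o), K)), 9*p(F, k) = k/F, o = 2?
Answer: 5515*I*√26/3 ≈ 9373.7*I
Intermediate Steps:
p(F, k) = k/(9*F) (p(F, k) = (k/F)/9 = k/(9*F))
I(K, Z) = √(Z + K/18) (I(K, Z) = √(Z + (⅑)*K/2) = √(Z + (⅑)*K*(½)) = √(Z + K/18))
5515*I((0 + 4) - 1*2, -3) = 5515*(√(2*((0 + 4) - 1*2) + 36*(-3))/6) = 5515*(√(2*(4 - 2) - 108)/6) = 5515*(√(2*2 - 108)/6) = 5515*(√(4 - 108)/6) = 5515*(√(-104)/6) = 5515*((2*I*√26)/6) = 5515*(I*√26/3) = 5515*I*√26/3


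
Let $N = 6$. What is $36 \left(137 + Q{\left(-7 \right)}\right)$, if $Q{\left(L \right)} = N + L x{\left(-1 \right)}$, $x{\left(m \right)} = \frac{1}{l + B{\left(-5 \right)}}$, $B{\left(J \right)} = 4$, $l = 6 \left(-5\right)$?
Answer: $\frac{67050}{13} \approx 5157.7$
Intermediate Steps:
$l = -30$
$x{\left(m \right)} = - \frac{1}{26}$ ($x{\left(m \right)} = \frac{1}{-30 + 4} = \frac{1}{-26} = - \frac{1}{26}$)
$Q{\left(L \right)} = 6 - \frac{L}{26}$ ($Q{\left(L \right)} = 6 + L \left(- \frac{1}{26}\right) = 6 - \frac{L}{26}$)
$36 \left(137 + Q{\left(-7 \right)}\right) = 36 \left(137 + \left(6 - - \frac{7}{26}\right)\right) = 36 \left(137 + \left(6 + \frac{7}{26}\right)\right) = 36 \left(137 + \frac{163}{26}\right) = 36 \cdot \frac{3725}{26} = \frac{67050}{13}$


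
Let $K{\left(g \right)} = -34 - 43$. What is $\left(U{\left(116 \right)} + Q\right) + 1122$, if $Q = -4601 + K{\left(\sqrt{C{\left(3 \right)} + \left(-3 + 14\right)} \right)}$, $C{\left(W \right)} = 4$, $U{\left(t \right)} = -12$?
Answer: $-3568$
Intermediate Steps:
$K{\left(g \right)} = -77$
$Q = -4678$ ($Q = -4601 - 77 = -4678$)
$\left(U{\left(116 \right)} + Q\right) + 1122 = \left(-12 - 4678\right) + 1122 = -4690 + 1122 = -3568$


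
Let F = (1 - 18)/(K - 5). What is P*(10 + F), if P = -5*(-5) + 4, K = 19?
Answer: 3567/14 ≈ 254.79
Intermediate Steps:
F = -17/14 (F = (1 - 18)/(19 - 5) = -17/14 ≈ -1.2143)
P = 29 (P = 25 + 4 = 29)
P*(10 + F) = 29*(10 - 17/14) = 29*(123/14) = 3567/14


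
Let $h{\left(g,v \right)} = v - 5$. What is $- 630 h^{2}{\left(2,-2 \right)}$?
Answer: $-30870$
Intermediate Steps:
$h{\left(g,v \right)} = -5 + v$
$- 630 h^{2}{\left(2,-2 \right)} = - 630 \left(-5 - 2\right)^{2} = - 630 \left(-7\right)^{2} = \left(-630\right) 49 = -30870$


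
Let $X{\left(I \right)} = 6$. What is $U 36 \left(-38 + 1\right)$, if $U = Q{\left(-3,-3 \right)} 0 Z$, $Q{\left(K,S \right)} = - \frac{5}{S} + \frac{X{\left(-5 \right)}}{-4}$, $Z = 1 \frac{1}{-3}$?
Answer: $0$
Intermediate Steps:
$Z = - \frac{1}{3}$ ($Z = 1 \left(- \frac{1}{3}\right) = - \frac{1}{3} \approx -0.33333$)
$Q{\left(K,S \right)} = - \frac{3}{2} - \frac{5}{S}$ ($Q{\left(K,S \right)} = - \frac{5}{S} + \frac{6}{-4} = - \frac{5}{S} + 6 \left(- \frac{1}{4}\right) = - \frac{5}{S} - \frac{3}{2} = - \frac{3}{2} - \frac{5}{S}$)
$U = 0$ ($U = \left(- \frac{3}{2} - \frac{5}{-3}\right) 0 \left(- \frac{1}{3}\right) = \left(- \frac{3}{2} - - \frac{5}{3}\right) 0 = \left(- \frac{3}{2} + \frac{5}{3}\right) 0 = \frac{1}{6} \cdot 0 = 0$)
$U 36 \left(-38 + 1\right) = 0 \cdot 36 \left(-38 + 1\right) = 0 \left(-37\right) = 0$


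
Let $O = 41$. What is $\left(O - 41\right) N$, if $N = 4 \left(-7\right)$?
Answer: $0$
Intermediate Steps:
$N = -28$
$\left(O - 41\right) N = \left(41 - 41\right) \left(-28\right) = 0 \left(-28\right) = 0$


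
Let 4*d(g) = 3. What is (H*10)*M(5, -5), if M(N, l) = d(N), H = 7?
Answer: 105/2 ≈ 52.500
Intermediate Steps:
d(g) = ¾ (d(g) = (¼)*3 = ¾)
M(N, l) = ¾
(H*10)*M(5, -5) = (7*10)*(¾) = 70*(¾) = 105/2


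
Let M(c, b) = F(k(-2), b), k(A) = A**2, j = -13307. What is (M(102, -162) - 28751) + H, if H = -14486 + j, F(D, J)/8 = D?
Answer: -56512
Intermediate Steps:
F(D, J) = 8*D
M(c, b) = 32 (M(c, b) = 8*(-2)**2 = 8*4 = 32)
H = -27793 (H = -14486 - 13307 = -27793)
(M(102, -162) - 28751) + H = (32 - 28751) - 27793 = -28719 - 27793 = -56512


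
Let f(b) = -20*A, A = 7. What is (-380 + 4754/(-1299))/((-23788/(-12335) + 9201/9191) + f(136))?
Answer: 56501151278390/20186210666043 ≈ 2.7990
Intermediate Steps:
f(b) = -140 (f(b) = -20*7 = -140)
(-380 + 4754/(-1299))/((-23788/(-12335) + 9201/9191) + f(136)) = (-380 + 4754/(-1299))/((-23788/(-12335) + 9201/9191) - 140) = (-380 + 4754*(-1/1299))/((-23788*(-1/12335) + 9201*(1/9191)) - 140) = (-380 - 4754/1299)/((23788/12335 + 9201/9191) - 140) = -498374/(1299*(332129843/113370985 - 140)) = -498374/(1299*(-15539808057/113370985)) = -498374/1299*(-113370985/15539808057) = 56501151278390/20186210666043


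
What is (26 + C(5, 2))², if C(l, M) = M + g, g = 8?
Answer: 1296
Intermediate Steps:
C(l, M) = 8 + M (C(l, M) = M + 8 = 8 + M)
(26 + C(5, 2))² = (26 + (8 + 2))² = (26 + 10)² = 36² = 1296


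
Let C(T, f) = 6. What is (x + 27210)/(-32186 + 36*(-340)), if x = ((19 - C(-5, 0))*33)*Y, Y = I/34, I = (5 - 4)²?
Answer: -925569/1510484 ≈ -0.61276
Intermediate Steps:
I = 1 (I = 1² = 1)
Y = 1/34 ≈ 0.029412
x = 429/34 (x = ((19 - 1*6)*33)*(1/34) = ((19 - 6)*33)*(1/34) = (13*33)*(1/34) = 429*(1/34) = 429/34 ≈ 12.618)
(x + 27210)/(-32186 + 36*(-340)) = (429/34 + 27210)/(-32186 + 36*(-340)) = 925569/(34*(-32186 - 12240)) = (925569/34)/(-44426) = (925569/34)*(-1/44426) = -925569/1510484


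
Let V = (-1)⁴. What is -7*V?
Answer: -7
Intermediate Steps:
V = 1
-7*V = -7*1 = -7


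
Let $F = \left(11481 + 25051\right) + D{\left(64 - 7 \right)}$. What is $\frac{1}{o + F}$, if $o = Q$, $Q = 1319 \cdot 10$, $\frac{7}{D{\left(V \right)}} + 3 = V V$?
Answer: $\frac{3246}{161397619} \approx 2.0112 \cdot 10^{-5}$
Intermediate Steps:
$D{\left(V \right)} = \frac{7}{-3 + V^{2}}$ ($D{\left(V \right)} = \frac{7}{-3 + V V} = \frac{7}{-3 + V^{2}}$)
$Q = 13190$
$F = \frac{118582879}{3246}$ ($F = \left(11481 + 25051\right) + \frac{7}{-3 + \left(64 - 7\right)^{2}} = 36532 + \frac{7}{-3 + 57^{2}} = 36532 + \frac{7}{-3 + 3249} = 36532 + \frac{7}{3246} = \frac{118582879}{3246} \approx 36532.0$)
$o = 13190$
$\frac{1}{o + F} = \frac{1}{13190 + \frac{118582879}{3246}} = \frac{1}{\frac{161397619}{3246}} = \frac{3246}{161397619}$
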